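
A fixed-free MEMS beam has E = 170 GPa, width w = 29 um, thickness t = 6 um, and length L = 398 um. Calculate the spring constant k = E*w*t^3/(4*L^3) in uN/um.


Step 1: Convert E to consistent units (1 GPa = 1000 uN/um^2).
E = 170 GPa = 170000 uN/um^2
Step 2: Compute t^3 = 6^3 = 216
Step 3: Compute L^3 = 398^3 = 63044792
Step 4: k = 170000 * 29 * 216 / (4 * 63044792)
k = 4.2227 uN/um


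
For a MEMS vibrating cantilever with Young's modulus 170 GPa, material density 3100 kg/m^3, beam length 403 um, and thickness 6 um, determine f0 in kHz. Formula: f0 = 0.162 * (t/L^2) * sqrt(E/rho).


Step 1: Convert units to SI.
t_SI = 6e-6 m, L_SI = 403e-6 m
Step 2: Calculate sqrt(E/rho).
sqrt(170e9 / 3100) = 7405.32 m/s
Step 3: Compute f0.
f0 = 0.162 * 6e-6 / (403e-6)^2 * 7405.32 = 44320.0 Hz = 44.32 kHz


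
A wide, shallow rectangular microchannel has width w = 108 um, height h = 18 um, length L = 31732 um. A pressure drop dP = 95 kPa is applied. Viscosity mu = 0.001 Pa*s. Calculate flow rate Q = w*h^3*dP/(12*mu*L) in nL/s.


Step 1: Convert all dimensions to SI (meters).
w = 108e-6 m, h = 18e-6 m, L = 31732e-6 m, dP = 95e3 Pa
Step 2: Q = w * h^3 * dP / (12 * mu * L)
Q = 108e-6 * (18e-6)^3 * 95e3 / (12 * 0.001 * 31732e-6) = 1.571398e-10 m^3/s
Step 3: Convert Q from m^3/s to nL/s (1 m^3 = 1e12 nL, so multiply by 1e12).
Q = 157.14 nL/s


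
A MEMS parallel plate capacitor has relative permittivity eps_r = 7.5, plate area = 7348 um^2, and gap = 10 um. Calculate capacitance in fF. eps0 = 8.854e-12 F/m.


Step 1: Convert area to m^2: A = 7348e-12 m^2
Step 2: Convert gap to m: d = 10e-6 m
Step 3: C = eps0 * eps_r * A / d
C = 8.854e-12 * 7.5 * 7348e-12 / 10e-6
Step 4: Convert to fF (multiply by 1e15).
C = 48.79 fF


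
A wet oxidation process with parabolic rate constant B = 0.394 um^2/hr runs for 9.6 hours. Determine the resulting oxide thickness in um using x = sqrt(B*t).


Step 1: Compute B*t = 0.394 * 9.6 = 3.7824
Step 2: x = sqrt(3.7824)
x = 1.945 um


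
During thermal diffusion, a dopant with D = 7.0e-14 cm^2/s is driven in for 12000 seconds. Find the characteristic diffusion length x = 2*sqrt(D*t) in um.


Step 1: Compute D*t = 7.0e-14 * 12000 = 8.4e-10 cm^2
Step 2: sqrt(D*t) = 2.898e-05 cm
Step 3: x = 2 * 2.898e-05 cm = 5.796e-05 cm
Step 4: Convert to um (1 cm = 1e4 um): x = 0.58 um


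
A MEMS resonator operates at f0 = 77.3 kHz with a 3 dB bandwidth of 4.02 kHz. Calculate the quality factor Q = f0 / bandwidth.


Step 1: Q = f0 / bandwidth
Step 2: Q = 77.3 / 4.02
Q = 19.2


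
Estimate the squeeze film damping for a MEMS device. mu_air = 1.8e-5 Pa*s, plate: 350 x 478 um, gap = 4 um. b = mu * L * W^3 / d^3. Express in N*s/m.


Step 1: Convert to SI.
L = 350e-6 m, W = 478e-6 m, d = 4e-6 m
Step 2: W^3 = (478e-6)^3 = 1.09e-10 m^3
Step 3: d^3 = (4e-6)^3 = 6.40e-17 m^3
Step 4: b = 1.8e-5 * 350e-6 * 1.09e-10 / 6.40e-17
b = 1.08e-02 N*s/m


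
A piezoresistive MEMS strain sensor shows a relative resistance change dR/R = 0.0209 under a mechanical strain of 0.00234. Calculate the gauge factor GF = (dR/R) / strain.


Step 1: Identify values.
dR/R = 0.0209, strain = 0.00234
Step 2: GF = (dR/R) / strain = 0.0209 / 0.00234
GF = 8.9


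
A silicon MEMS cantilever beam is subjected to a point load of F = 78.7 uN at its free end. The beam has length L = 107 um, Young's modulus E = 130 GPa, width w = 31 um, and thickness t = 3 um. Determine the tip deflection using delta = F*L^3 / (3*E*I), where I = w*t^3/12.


Step 1: Calculate the second moment of area.
I = w * t^3 / 12 = 31 * 3^3 / 12 = 69.75 um^4
Step 2: Convert E to consistent units (1 GPa = 1000 uN/um^2).
E = 130 GPa = 130000 uN/um^2
Step 3: Calculate tip deflection.
delta = F * L^3 / (3 * E * I)
delta = 78.7 * 107^3 / (3 * 130000 * 69.75)
delta = 3.5442 um


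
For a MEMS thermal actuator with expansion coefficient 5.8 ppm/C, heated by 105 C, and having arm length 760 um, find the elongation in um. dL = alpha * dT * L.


Step 1: Convert CTE: alpha = 5.8 ppm/C = 5.8e-6 /C
Step 2: dL = 5.8e-6 * 105 * 760
dL = 0.4628 um


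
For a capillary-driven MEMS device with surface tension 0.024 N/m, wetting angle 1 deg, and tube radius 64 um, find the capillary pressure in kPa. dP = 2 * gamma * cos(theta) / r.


Step 1: cos(1 deg) = 0.9998
Step 2: Convert r to m: r = 64e-6 m
Step 3: dP = 2 * 0.024 * 0.9998 / 64e-6 = 749.9 Pa
Step 4: Convert Pa to kPa (divide by 1000).
dP = 0.75 kPa


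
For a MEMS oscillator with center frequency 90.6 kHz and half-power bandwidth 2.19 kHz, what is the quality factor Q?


Step 1: Q = f0 / bandwidth
Step 2: Q = 90.6 / 2.19
Q = 41.4


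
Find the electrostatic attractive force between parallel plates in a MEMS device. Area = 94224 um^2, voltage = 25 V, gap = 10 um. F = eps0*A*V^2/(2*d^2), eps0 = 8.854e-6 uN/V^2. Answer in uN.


Step 1: Identify parameters.
eps0 = 8.854e-6 uN/V^2, A = 94224 um^2, V = 25 V, d = 10 um
Step 2: Compute V^2 = 25^2 = 625
Step 3: Compute d^2 = 10^2 = 100
Step 4: F = 0.5 * 8.854e-6 * 94224 * 625 / 100
F = 2.607 uN


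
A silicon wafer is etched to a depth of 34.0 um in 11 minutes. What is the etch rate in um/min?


Step 1: Etch rate = depth / time
Step 2: rate = 34.0 / 11
rate = 3.091 um/min


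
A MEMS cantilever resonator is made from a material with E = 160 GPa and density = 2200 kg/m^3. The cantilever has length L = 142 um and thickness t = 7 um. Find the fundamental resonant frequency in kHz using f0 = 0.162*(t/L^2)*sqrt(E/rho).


Step 1: Convert units to SI.
t_SI = 7e-6 m, L_SI = 142e-6 m
Step 2: Calculate sqrt(E/rho).
sqrt(160e9 / 2200) = 8528.03 m/s
Step 3: Compute f0.
f0 = 0.162 * 7e-6 / (142e-6)^2 * 8528.03 = 479606.5 Hz = 479.61 kHz


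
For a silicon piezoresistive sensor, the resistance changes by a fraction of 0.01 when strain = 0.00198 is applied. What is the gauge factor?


Step 1: Identify values.
dR/R = 0.01, strain = 0.00198
Step 2: GF = (dR/R) / strain = 0.01 / 0.00198
GF = 5.1


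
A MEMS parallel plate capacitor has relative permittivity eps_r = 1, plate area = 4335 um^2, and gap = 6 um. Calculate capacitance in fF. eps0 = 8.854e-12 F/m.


Step 1: Convert area to m^2: A = 4335e-12 m^2
Step 2: Convert gap to m: d = 6e-6 m
Step 3: C = eps0 * eps_r * A / d
C = 8.854e-12 * 1 * 4335e-12 / 6e-6
Step 4: Convert to fF (multiply by 1e15).
C = 6.4 fF


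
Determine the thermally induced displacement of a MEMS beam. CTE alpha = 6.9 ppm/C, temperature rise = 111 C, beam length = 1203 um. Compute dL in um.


Step 1: Convert CTE: alpha = 6.9 ppm/C = 6.9e-6 /C
Step 2: dL = 6.9e-6 * 111 * 1203
dL = 0.9214 um


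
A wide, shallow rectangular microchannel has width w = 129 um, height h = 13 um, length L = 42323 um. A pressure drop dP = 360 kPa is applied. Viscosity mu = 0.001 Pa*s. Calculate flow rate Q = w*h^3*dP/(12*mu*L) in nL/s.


Step 1: Convert all dimensions to SI (meters).
w = 129e-6 m, h = 13e-6 m, L = 42323e-6 m, dP = 360e3 Pa
Step 2: Q = w * h^3 * dP / (12 * mu * L)
Q = 129e-6 * (13e-6)^3 * 360e3 / (12 * 0.001 * 42323e-6) = 2.008929e-10 m^3/s
Step 3: Convert Q from m^3/s to nL/s (1 m^3 = 1e12 nL, so multiply by 1e12).
Q = 200.893 nL/s


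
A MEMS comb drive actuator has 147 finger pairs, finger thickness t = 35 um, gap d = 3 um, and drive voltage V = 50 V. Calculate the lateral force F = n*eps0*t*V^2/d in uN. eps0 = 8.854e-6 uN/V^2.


Step 1: Parameters: n=147, eps0=8.854e-6 uN/V^2, t=35 um, V=50 V, d=3 um
Step 2: V^2 = 2500
Step 3: F = 147 * 8.854e-6 * 35 * 2500 / 3
F = 37.962 uN


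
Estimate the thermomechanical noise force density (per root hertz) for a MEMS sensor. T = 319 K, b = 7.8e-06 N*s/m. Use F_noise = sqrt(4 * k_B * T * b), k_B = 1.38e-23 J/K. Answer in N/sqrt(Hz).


Step 1: Compute 4 * k_B * T * b
= 4 * 1.38e-23 * 319 * 7.8e-06
= 1.3735e-25 N^2/Hz
Step 2: F_noise = sqrt(1.3735e-25)
F_noise = 3.71e-13 N/sqrt(Hz)


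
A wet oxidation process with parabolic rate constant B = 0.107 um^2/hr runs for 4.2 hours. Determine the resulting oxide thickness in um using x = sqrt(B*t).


Step 1: Compute B*t = 0.107 * 4.2 = 0.4494
Step 2: x = sqrt(0.4494)
x = 0.67 um


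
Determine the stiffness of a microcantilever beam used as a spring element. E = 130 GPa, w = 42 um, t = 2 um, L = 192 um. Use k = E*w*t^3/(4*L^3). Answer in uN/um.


Step 1: Convert E to consistent units (1 GPa = 1000 uN/um^2).
E = 130 GPa = 130000 uN/um^2
Step 2: Compute t^3 = 2^3 = 8
Step 3: Compute L^3 = 192^3 = 7077888
Step 4: k = 130000 * 42 * 8 / (4 * 7077888)
k = 1.5428 uN/um


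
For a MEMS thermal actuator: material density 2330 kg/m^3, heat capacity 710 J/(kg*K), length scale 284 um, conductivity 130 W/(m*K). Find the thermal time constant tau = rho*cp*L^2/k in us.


Step 1: Convert L to m: L = 284e-6 m
Step 2: L^2 = (284e-6)^2 = 8.0656e-08 m^2
Step 3: tau = 2330 * 710 * 8.0656e-08 / 130 = 1.02637862e-03 s
Step 4: Convert to microseconds (multiply by 1e6).
tau = 1026.379 us


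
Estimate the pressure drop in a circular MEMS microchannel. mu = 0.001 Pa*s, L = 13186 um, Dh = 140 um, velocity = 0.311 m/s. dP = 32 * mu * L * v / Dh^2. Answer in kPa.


Step 1: Convert to SI: L = 13186e-6 m, Dh = 140e-6 m
Step 2: dP = 32 * 0.001 * 13186e-6 * 0.311 / (140e-6)^2
Step 3: dP = 6695.26 Pa
Step 4: Convert to kPa: dP = 6.7 kPa


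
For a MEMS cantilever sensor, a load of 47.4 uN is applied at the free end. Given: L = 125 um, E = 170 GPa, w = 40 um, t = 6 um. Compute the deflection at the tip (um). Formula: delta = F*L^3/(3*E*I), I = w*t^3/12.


Step 1: Calculate the second moment of area.
I = w * t^3 / 12 = 40 * 6^3 / 12 = 720.0 um^4
Step 2: Convert E to consistent units (1 GPa = 1000 uN/um^2).
E = 170 GPa = 170000 uN/um^2
Step 3: Calculate tip deflection.
delta = F * L^3 / (3 * E * I)
delta = 47.4 * 125^3 / (3 * 170000 * 720.0)
delta = 0.2521 um


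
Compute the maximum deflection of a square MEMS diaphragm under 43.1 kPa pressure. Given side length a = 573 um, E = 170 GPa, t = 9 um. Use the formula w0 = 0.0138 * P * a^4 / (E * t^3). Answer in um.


Step 1: Convert pressure to compatible units (E is in GPa, so P in GPa).
P = 43.1 kPa = 43.1e-6 GPa
Step 2: Compute numerator: 0.0138 * P * a^4.
a^4 = 573^4 = 107799932241
numerator = 0.0138 * 43.1e-6 * 107799932241 = 6.41172e+04
Step 3: Compute denominator: E * t^3 = 170 * 9^3 = 123930
Step 4: w0 = numerator / denominator = 6.41172e+04 / 123930 = 0.5174 um


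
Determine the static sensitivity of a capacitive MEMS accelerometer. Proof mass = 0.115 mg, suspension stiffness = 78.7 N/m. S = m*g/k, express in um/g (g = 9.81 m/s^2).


Step 1: Convert mass: m = 0.115 mg = 1.15e-07 kg
Step 2: S = m * g / k = 1.15e-07 * 9.81 / 78.7
Step 3: S = 1.43e-08 m/g
Step 4: Convert to um/g: S = 0.014 um/g


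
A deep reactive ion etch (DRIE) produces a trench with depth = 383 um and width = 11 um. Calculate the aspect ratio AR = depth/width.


Step 1: AR = depth / width
Step 2: AR = 383 / 11
AR = 34.8


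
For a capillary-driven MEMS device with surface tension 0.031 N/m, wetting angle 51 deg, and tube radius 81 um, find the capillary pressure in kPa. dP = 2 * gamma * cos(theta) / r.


Step 1: cos(51 deg) = 0.6293
Step 2: Convert r to m: r = 81e-6 m
Step 3: dP = 2 * 0.031 * 0.6293 / 81e-6 = 481.7 Pa
Step 4: Convert Pa to kPa (divide by 1000).
dP = 0.48 kPa


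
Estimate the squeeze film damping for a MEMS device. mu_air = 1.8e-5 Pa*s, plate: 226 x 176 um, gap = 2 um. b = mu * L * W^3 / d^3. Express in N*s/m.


Step 1: Convert to SI.
L = 226e-6 m, W = 176e-6 m, d = 2e-6 m
Step 2: W^3 = (176e-6)^3 = 5.45e-12 m^3
Step 3: d^3 = (2e-6)^3 = 8.00e-18 m^3
Step 4: b = 1.8e-5 * 226e-6 * 5.45e-12 / 8.00e-18
b = 2.77e-03 N*s/m


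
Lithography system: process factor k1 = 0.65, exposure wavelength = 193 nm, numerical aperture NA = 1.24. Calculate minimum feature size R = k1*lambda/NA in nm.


Step 1: Identify values: k1 = 0.65, lambda = 193 nm, NA = 1.24
Step 2: R = k1 * lambda / NA
R = 0.65 * 193 / 1.24
R = 101.2 nm


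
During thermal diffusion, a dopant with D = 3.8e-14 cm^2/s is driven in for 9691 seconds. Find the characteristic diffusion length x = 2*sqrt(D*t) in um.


Step 1: Compute D*t = 3.8e-14 * 9691 = 3.68258e-10 cm^2
Step 2: sqrt(D*t) = 1.919e-05 cm
Step 3: x = 2 * 1.919e-05 cm = 3.838e-05 cm
Step 4: Convert to um (1 cm = 1e4 um): x = 0.384 um


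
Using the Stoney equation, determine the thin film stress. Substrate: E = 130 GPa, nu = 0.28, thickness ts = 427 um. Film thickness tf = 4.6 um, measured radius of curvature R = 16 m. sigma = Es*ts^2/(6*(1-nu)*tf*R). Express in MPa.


Step 1: Compute numerator: Es * ts^2 = 130 * 427^2 = 23702770 (GPa*um^2)
Step 2: Compute denominator (R in um): 6*(1-nu)*tf*R = 6*0.72*4.6*16e6 = 317952000.0 (um^2)
Step 3: sigma (GPa) = 23702770 / 317952000.0 = 7.4548e-02 GPa
Step 4: Convert to MPa (x1000): sigma = 74.5 MPa


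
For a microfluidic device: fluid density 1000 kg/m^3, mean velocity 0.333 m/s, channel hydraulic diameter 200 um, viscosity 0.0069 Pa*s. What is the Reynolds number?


Step 1: Convert Dh to meters: Dh = 200e-6 m
Step 2: Re = rho * v * Dh / mu
Re = 1000 * 0.333 * 200e-6 / 0.0069
Re = 9.652


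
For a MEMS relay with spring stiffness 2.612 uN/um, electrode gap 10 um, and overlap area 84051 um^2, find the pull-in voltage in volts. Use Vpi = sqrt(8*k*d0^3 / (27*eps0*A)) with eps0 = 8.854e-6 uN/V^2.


Step 1: Compute numerator: 8 * k * d0^3 = 8 * 2.612 * 10^3 = 20896.0
Step 2: Compute denominator: 27 * eps0 * A = 27 * 8.854e-6 * 84051 = 20.093064
Step 3: Vpi = sqrt(20896.0 / 20.093064)
Vpi = 32.25 V


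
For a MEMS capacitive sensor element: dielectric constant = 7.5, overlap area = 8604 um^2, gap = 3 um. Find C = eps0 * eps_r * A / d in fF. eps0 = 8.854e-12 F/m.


Step 1: Convert area to m^2: A = 8604e-12 m^2
Step 2: Convert gap to m: d = 3e-6 m
Step 3: C = eps0 * eps_r * A / d
C = 8.854e-12 * 7.5 * 8604e-12 / 3e-6
Step 4: Convert to fF (multiply by 1e15).
C = 190.45 fF


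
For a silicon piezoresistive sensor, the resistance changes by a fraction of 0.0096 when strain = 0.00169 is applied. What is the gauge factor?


Step 1: Identify values.
dR/R = 0.0096, strain = 0.00169
Step 2: GF = (dR/R) / strain = 0.0096 / 0.00169
GF = 5.7


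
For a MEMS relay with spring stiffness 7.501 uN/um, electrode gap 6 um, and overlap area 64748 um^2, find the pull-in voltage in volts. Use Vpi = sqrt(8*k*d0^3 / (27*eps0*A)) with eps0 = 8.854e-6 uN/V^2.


Step 1: Compute numerator: 8 * k * d0^3 = 8 * 7.501 * 6^3 = 12961.728
Step 2: Compute denominator: 27 * eps0 * A = 27 * 8.854e-6 * 64748 = 15.478527
Step 3: Vpi = sqrt(12961.728 / 15.478527)
Vpi = 28.94 V


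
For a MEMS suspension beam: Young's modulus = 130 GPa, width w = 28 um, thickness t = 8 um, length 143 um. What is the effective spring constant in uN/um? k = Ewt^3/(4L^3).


Step 1: Convert E to consistent units (1 GPa = 1000 uN/um^2).
E = 130 GPa = 130000 uN/um^2
Step 2: Compute t^3 = 8^3 = 512
Step 3: Compute L^3 = 143^3 = 2924207
Step 4: k = 130000 * 28 * 512 / (4 * 2924207)
k = 159.3321 uN/um


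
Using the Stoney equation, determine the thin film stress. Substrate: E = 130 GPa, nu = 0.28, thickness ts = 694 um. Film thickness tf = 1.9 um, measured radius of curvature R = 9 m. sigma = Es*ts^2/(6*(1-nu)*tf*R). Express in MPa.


Step 1: Compute numerator: Es * ts^2 = 130 * 694^2 = 62612680 (GPa*um^2)
Step 2: Compute denominator (R in um): 6*(1-nu)*tf*R = 6*0.72*1.9*9e6 = 73872000.0 (um^2)
Step 3: sigma (GPa) = 62612680 / 73872000.0 = 8.47583e-01 GPa
Step 4: Convert to MPa (x1000): sigma = 847.6 MPa


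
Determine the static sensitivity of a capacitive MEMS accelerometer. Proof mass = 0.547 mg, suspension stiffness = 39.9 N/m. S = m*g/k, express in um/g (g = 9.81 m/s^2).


Step 1: Convert mass: m = 0.547 mg = 5.47e-07 kg
Step 2: S = m * g / k = 5.47e-07 * 9.81 / 39.9
Step 3: S = 1.34e-07 m/g
Step 4: Convert to um/g: S = 0.134 um/g


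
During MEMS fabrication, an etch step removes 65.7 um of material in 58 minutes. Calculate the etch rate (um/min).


Step 1: Etch rate = depth / time
Step 2: rate = 65.7 / 58
rate = 1.133 um/min


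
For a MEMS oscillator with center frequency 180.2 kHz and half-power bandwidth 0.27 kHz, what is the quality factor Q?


Step 1: Q = f0 / bandwidth
Step 2: Q = 180.2 / 0.27
Q = 667.4


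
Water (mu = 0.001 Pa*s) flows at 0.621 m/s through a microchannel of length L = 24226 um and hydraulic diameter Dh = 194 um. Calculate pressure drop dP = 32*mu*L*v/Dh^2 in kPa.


Step 1: Convert to SI: L = 24226e-6 m, Dh = 194e-6 m
Step 2: dP = 32 * 0.001 * 24226e-6 * 0.621 / (194e-6)^2
Step 3: dP = 12791.45 Pa
Step 4: Convert to kPa: dP = 12.79 kPa


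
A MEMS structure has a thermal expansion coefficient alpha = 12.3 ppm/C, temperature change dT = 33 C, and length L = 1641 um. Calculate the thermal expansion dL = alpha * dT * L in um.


Step 1: Convert CTE: alpha = 12.3 ppm/C = 12.3e-6 /C
Step 2: dL = 12.3e-6 * 33 * 1641
dL = 0.6661 um


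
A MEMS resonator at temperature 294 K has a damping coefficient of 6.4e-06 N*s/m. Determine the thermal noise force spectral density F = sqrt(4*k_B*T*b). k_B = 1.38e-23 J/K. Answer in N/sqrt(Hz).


Step 1: Compute 4 * k_B * T * b
= 4 * 1.38e-23 * 294 * 6.4e-06
= 1.0386e-25 N^2/Hz
Step 2: F_noise = sqrt(1.0386e-25)
F_noise = 3.22e-13 N/sqrt(Hz)


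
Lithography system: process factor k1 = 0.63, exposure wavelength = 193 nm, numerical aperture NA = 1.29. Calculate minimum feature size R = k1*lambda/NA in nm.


Step 1: Identify values: k1 = 0.63, lambda = 193 nm, NA = 1.29
Step 2: R = k1 * lambda / NA
R = 0.63 * 193 / 1.29
R = 94.3 nm


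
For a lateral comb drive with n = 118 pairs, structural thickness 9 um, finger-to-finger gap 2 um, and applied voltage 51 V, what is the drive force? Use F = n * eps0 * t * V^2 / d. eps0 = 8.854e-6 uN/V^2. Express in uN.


Step 1: Parameters: n=118, eps0=8.854e-6 uN/V^2, t=9 um, V=51 V, d=2 um
Step 2: V^2 = 2601
Step 3: F = 118 * 8.854e-6 * 9 * 2601 / 2
F = 12.229 uN


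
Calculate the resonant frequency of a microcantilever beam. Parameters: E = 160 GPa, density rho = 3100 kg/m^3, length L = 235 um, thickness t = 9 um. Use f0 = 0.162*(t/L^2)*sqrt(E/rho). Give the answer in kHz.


Step 1: Convert units to SI.
t_SI = 9e-6 m, L_SI = 235e-6 m
Step 2: Calculate sqrt(E/rho).
sqrt(160e9 / 3100) = 7184.21 m/s
Step 3: Compute f0.
f0 = 0.162 * 9e-6 / (235e-6)^2 * 7184.21 = 189670.9 Hz = 189.67 kHz


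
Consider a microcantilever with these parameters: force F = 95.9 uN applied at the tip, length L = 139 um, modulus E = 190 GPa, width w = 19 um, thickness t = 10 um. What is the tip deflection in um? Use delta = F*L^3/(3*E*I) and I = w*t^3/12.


Step 1: Calculate the second moment of area.
I = w * t^3 / 12 = 19 * 10^3 / 12 = 1583.3333 um^4
Step 2: Convert E to consistent units (1 GPa = 1000 uN/um^2).
E = 190 GPa = 190000 uN/um^2
Step 3: Calculate tip deflection.
delta = F * L^3 / (3 * E * I)
delta = 95.9 * 139^3 / (3 * 190000 * 1583.3333)
delta = 0.2854 um


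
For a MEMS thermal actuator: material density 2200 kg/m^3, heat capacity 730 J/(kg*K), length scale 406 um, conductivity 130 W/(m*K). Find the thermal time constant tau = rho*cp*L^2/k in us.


Step 1: Convert L to m: L = 406e-6 m
Step 2: L^2 = (406e-6)^2 = 1.64836e-07 m^2
Step 3: tau = 2200 * 730 * 1.64836e-07 / 130 = 2.03635858e-03 s
Step 4: Convert to microseconds (multiply by 1e6).
tau = 2036.359 us


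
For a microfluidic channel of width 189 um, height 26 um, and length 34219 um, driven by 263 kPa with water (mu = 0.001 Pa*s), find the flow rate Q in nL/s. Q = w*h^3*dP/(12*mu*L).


Step 1: Convert all dimensions to SI (meters).
w = 189e-6 m, h = 26e-6 m, L = 34219e-6 m, dP = 263e3 Pa
Step 2: Q = w * h^3 * dP / (12 * mu * L)
Q = 189e-6 * (26e-6)^3 * 263e3 / (12 * 0.001 * 34219e-6) = 2.12759537e-09 m^3/s
Step 3: Convert Q from m^3/s to nL/s (1 m^3 = 1e12 nL, so multiply by 1e12).
Q = 2127.595 nL/s


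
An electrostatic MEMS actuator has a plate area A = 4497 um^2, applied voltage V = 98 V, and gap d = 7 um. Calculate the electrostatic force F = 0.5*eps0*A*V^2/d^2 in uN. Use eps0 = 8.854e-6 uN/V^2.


Step 1: Identify parameters.
eps0 = 8.854e-6 uN/V^2, A = 4497 um^2, V = 98 V, d = 7 um
Step 2: Compute V^2 = 98^2 = 9604
Step 3: Compute d^2 = 7^2 = 49
Step 4: F = 0.5 * 8.854e-6 * 4497 * 9604 / 49
F = 3.902 uN


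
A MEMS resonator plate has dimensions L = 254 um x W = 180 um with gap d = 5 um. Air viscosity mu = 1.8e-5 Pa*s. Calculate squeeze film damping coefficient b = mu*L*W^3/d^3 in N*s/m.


Step 1: Convert to SI.
L = 254e-6 m, W = 180e-6 m, d = 5e-6 m
Step 2: W^3 = (180e-6)^3 = 5.83e-12 m^3
Step 3: d^3 = (5e-6)^3 = 1.25e-16 m^3
Step 4: b = 1.8e-5 * 254e-6 * 5.83e-12 / 1.25e-16
b = 2.13e-04 N*s/m


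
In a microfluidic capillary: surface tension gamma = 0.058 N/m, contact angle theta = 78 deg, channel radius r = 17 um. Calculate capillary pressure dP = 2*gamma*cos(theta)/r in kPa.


Step 1: cos(78 deg) = 0.2079
Step 2: Convert r to m: r = 17e-6 m
Step 3: dP = 2 * 0.058 * 0.2079 / 17e-6 = 1418.6 Pa
Step 4: Convert Pa to kPa (divide by 1000).
dP = 1.42 kPa


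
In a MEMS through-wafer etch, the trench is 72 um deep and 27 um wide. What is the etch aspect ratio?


Step 1: AR = depth / width
Step 2: AR = 72 / 27
AR = 2.7


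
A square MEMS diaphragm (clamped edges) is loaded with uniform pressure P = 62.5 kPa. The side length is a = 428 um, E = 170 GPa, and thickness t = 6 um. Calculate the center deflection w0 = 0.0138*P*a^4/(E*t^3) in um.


Step 1: Convert pressure to compatible units (E is in GPa, so P in GPa).
P = 62.5 kPa = 62.5e-6 GPa
Step 2: Compute numerator: 0.0138 * P * a^4.
a^4 = 428^4 = 33556377856
numerator = 0.0138 * 62.5e-6 * 33556377856 = 2.89424e+04
Step 3: Compute denominator: E * t^3 = 170 * 6^3 = 36720
Step 4: w0 = numerator / denominator = 2.89424e+04 / 36720 = 0.7882 um


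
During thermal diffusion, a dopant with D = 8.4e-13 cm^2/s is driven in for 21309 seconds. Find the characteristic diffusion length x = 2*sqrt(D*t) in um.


Step 1: Compute D*t = 8.4e-13 * 21309 = 1.789956e-08 cm^2
Step 2: sqrt(D*t) = 1.33789e-04 cm
Step 3: x = 2 * 1.33789e-04 cm = 2.67578e-04 cm
Step 4: Convert to um (1 cm = 1e4 um): x = 2.676 um


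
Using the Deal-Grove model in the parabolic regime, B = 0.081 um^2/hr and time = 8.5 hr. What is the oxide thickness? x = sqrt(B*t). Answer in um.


Step 1: Compute B*t = 0.081 * 8.5 = 0.6885
Step 2: x = sqrt(0.6885)
x = 0.83 um


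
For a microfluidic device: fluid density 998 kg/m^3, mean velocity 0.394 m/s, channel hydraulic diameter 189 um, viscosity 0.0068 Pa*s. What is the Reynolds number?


Step 1: Convert Dh to meters: Dh = 189e-6 m
Step 2: Re = rho * v * Dh / mu
Re = 998 * 0.394 * 189e-6 / 0.0068
Re = 10.929


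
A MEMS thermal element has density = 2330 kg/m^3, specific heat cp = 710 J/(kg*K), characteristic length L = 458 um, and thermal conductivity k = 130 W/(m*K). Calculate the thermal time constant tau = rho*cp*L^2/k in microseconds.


Step 1: Convert L to m: L = 458e-6 m
Step 2: L^2 = (458e-6)^2 = 2.09764e-07 m^2
Step 3: tau = 2330 * 710 * 2.09764e-07 / 130 = 2.66932758e-03 s
Step 4: Convert to microseconds (multiply by 1e6).
tau = 2669.328 us


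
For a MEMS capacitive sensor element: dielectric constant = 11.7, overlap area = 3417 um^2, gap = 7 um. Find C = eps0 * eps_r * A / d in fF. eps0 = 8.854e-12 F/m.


Step 1: Convert area to m^2: A = 3417e-12 m^2
Step 2: Convert gap to m: d = 7e-6 m
Step 3: C = eps0 * eps_r * A / d
C = 8.854e-12 * 11.7 * 3417e-12 / 7e-6
Step 4: Convert to fF (multiply by 1e15).
C = 50.57 fF


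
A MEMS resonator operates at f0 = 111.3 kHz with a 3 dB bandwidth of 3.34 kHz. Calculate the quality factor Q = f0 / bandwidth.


Step 1: Q = f0 / bandwidth
Step 2: Q = 111.3 / 3.34
Q = 33.3


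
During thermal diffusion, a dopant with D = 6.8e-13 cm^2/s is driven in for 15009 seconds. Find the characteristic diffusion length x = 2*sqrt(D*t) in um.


Step 1: Compute D*t = 6.8e-13 * 15009 = 1.020612e-08 cm^2
Step 2: sqrt(D*t) = 1.01025e-04 cm
Step 3: x = 2 * 1.01025e-04 cm = 2.0205e-04 cm
Step 4: Convert to um (1 cm = 1e4 um): x = 2.021 um


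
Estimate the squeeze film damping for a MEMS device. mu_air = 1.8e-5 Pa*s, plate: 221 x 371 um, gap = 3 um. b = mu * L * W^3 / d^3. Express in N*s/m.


Step 1: Convert to SI.
L = 221e-6 m, W = 371e-6 m, d = 3e-6 m
Step 2: W^3 = (371e-6)^3 = 5.11e-11 m^3
Step 3: d^3 = (3e-6)^3 = 2.70e-17 m^3
Step 4: b = 1.8e-5 * 221e-6 * 5.11e-11 / 2.70e-17
b = 7.52e-03 N*s/m


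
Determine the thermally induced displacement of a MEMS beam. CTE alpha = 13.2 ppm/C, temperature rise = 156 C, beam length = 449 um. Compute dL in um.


Step 1: Convert CTE: alpha = 13.2 ppm/C = 13.2e-6 /C
Step 2: dL = 13.2e-6 * 156 * 449
dL = 0.9246 um


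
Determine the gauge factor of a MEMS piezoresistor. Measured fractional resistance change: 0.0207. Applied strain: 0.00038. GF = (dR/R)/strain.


Step 1: Identify values.
dR/R = 0.0207, strain = 0.00038
Step 2: GF = (dR/R) / strain = 0.0207 / 0.00038
GF = 54.5


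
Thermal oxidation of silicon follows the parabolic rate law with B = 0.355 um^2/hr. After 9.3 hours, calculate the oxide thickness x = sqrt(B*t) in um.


Step 1: Compute B*t = 0.355 * 9.3 = 3.3015
Step 2: x = sqrt(3.3015)
x = 1.817 um


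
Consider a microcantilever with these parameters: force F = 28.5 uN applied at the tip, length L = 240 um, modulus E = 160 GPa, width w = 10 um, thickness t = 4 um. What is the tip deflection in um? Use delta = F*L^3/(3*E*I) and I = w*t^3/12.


Step 1: Calculate the second moment of area.
I = w * t^3 / 12 = 10 * 4^3 / 12 = 53.3333 um^4
Step 2: Convert E to consistent units (1 GPa = 1000 uN/um^2).
E = 160 GPa = 160000 uN/um^2
Step 3: Calculate tip deflection.
delta = F * L^3 / (3 * E * I)
delta = 28.5 * 240^3 / (3 * 160000 * 53.3333)
delta = 15.39 um


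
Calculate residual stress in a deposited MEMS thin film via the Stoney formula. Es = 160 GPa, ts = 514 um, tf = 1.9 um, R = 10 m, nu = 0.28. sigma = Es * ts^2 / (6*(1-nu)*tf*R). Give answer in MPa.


Step 1: Compute numerator: Es * ts^2 = 160 * 514^2 = 42271360 (GPa*um^2)
Step 2: Compute denominator (R in um): 6*(1-nu)*tf*R = 6*0.72*1.9*10e6 = 82080000.0 (um^2)
Step 3: sigma (GPa) = 42271360 / 82080000.0 = 5.15002e-01 GPa
Step 4: Convert to MPa (x1000): sigma = 515.0 MPa


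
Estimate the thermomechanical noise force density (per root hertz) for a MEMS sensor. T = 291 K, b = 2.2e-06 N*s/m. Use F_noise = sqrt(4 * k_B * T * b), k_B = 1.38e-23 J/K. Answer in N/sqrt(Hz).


Step 1: Compute 4 * k_B * T * b
= 4 * 1.38e-23 * 291 * 2.2e-06
= 3.5339e-26 N^2/Hz
Step 2: F_noise = sqrt(3.5339e-26)
F_noise = 1.88e-13 N/sqrt(Hz)


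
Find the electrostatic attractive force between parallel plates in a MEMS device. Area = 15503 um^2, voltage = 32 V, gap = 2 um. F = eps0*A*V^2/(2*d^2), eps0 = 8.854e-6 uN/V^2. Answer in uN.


Step 1: Identify parameters.
eps0 = 8.854e-6 uN/V^2, A = 15503 um^2, V = 32 V, d = 2 um
Step 2: Compute V^2 = 32^2 = 1024
Step 3: Compute d^2 = 2^2 = 4
Step 4: F = 0.5 * 8.854e-6 * 15503 * 1024 / 4
F = 17.57 uN


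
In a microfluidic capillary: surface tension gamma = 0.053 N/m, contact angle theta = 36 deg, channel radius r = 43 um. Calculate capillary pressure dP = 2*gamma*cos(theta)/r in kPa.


Step 1: cos(36 deg) = 0.809
Step 2: Convert r to m: r = 43e-6 m
Step 3: dP = 2 * 0.053 * 0.809 / 43e-6 = 1994.3 Pa
Step 4: Convert Pa to kPa (divide by 1000).
dP = 1.99 kPa


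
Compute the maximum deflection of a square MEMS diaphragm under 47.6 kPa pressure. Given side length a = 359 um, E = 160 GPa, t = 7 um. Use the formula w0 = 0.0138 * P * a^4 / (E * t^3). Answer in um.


Step 1: Convert pressure to compatible units (E is in GPa, so P in GPa).
P = 47.6 kPa = 47.6e-6 GPa
Step 2: Compute numerator: 0.0138 * P * a^4.
a^4 = 359^4 = 16610312161
numerator = 0.0138 * 47.6e-6 * 16610312161 = 1.0911e+04
Step 3: Compute denominator: E * t^3 = 160 * 7^3 = 54880
Step 4: w0 = numerator / denominator = 1.0911e+04 / 54880 = 0.1988 um


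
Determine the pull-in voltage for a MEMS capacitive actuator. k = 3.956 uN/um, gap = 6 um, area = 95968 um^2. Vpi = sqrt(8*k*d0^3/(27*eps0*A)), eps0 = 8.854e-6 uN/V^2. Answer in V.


Step 1: Compute numerator: 8 * k * d0^3 = 8 * 3.956 * 6^3 = 6835.968
Step 2: Compute denominator: 27 * eps0 * A = 27 * 8.854e-6 * 95968 = 22.941918
Step 3: Vpi = sqrt(6835.968 / 22.941918)
Vpi = 17.26 V


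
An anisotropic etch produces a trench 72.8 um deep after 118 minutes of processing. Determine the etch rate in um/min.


Step 1: Etch rate = depth / time
Step 2: rate = 72.8 / 118
rate = 0.617 um/min


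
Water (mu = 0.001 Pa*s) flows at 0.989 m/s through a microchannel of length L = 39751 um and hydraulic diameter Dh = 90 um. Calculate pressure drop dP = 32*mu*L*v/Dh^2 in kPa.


Step 1: Convert to SI: L = 39751e-6 m, Dh = 90e-6 m
Step 2: dP = 32 * 0.001 * 39751e-6 * 0.989 / (90e-6)^2
Step 3: dP = 155313.54 Pa
Step 4: Convert to kPa: dP = 155.31 kPa


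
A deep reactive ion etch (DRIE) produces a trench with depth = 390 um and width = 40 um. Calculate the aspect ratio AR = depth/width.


Step 1: AR = depth / width
Step 2: AR = 390 / 40
AR = 9.8


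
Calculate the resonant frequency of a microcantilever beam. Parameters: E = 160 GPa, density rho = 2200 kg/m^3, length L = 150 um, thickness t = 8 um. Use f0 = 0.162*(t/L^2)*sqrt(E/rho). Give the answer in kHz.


Step 1: Convert units to SI.
t_SI = 8e-6 m, L_SI = 150e-6 m
Step 2: Calculate sqrt(E/rho).
sqrt(160e9 / 2200) = 8528.03 m/s
Step 3: Compute f0.
f0 = 0.162 * 8e-6 / (150e-6)^2 * 8528.03 = 491214.5 Hz = 491.21 kHz


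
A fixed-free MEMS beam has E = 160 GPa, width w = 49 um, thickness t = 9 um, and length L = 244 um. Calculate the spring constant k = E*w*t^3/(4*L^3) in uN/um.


Step 1: Convert E to consistent units (1 GPa = 1000 uN/um^2).
E = 160 GPa = 160000 uN/um^2
Step 2: Compute t^3 = 9^3 = 729
Step 3: Compute L^3 = 244^3 = 14526784
Step 4: k = 160000 * 49 * 729 / (4 * 14526784)
k = 98.359 uN/um


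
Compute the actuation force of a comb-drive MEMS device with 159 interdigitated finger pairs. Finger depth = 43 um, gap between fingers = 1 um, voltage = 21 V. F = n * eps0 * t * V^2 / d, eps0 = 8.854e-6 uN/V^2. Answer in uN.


Step 1: Parameters: n=159, eps0=8.854e-6 uN/V^2, t=43 um, V=21 V, d=1 um
Step 2: V^2 = 441
Step 3: F = 159 * 8.854e-6 * 43 * 441 / 1
F = 26.696 uN


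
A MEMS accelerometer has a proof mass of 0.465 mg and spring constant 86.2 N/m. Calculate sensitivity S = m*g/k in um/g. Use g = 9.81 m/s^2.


Step 1: Convert mass: m = 0.465 mg = 4.65e-07 kg
Step 2: S = m * g / k = 4.65e-07 * 9.81 / 86.2
Step 3: S = 5.29e-08 m/g
Step 4: Convert to um/g: S = 0.053 um/g


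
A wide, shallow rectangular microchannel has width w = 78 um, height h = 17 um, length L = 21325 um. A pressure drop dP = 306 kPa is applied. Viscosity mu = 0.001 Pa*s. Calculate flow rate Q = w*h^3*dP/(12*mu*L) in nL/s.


Step 1: Convert all dimensions to SI (meters).
w = 78e-6 m, h = 17e-6 m, L = 21325e-6 m, dP = 306e3 Pa
Step 2: Q = w * h^3 * dP / (12 * mu * L)
Q = 78e-6 * (17e-6)^3 * 306e3 / (12 * 0.001 * 21325e-6) = 4.5823948e-10 m^3/s
Step 3: Convert Q from m^3/s to nL/s (1 m^3 = 1e12 nL, so multiply by 1e12).
Q = 458.239 nL/s


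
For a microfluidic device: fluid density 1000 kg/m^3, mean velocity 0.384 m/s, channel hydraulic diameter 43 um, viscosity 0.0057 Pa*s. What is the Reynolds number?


Step 1: Convert Dh to meters: Dh = 43e-6 m
Step 2: Re = rho * v * Dh / mu
Re = 1000 * 0.384 * 43e-6 / 0.0057
Re = 2.897


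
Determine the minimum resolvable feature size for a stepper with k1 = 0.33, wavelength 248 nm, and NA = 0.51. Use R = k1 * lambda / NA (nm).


Step 1: Identify values: k1 = 0.33, lambda = 248 nm, NA = 0.51
Step 2: R = k1 * lambda / NA
R = 0.33 * 248 / 0.51
R = 160.5 nm


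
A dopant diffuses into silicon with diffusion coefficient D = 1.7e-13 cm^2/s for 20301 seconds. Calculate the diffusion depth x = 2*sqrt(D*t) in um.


Step 1: Compute D*t = 1.7e-13 * 20301 = 3.45117e-09 cm^2
Step 2: sqrt(D*t) = 5.87467e-05 cm
Step 3: x = 2 * 5.87467e-05 cm = 1.174934e-04 cm
Step 4: Convert to um (1 cm = 1e4 um): x = 1.175 um


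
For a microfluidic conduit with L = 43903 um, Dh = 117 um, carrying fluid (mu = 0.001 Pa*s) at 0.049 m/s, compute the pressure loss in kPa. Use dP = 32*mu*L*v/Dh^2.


Step 1: Convert to SI: L = 43903e-6 m, Dh = 117e-6 m
Step 2: dP = 32 * 0.001 * 43903e-6 * 0.049 / (117e-6)^2
Step 3: dP = 5028.85 Pa
Step 4: Convert to kPa: dP = 5.03 kPa


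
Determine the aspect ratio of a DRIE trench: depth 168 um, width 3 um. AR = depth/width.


Step 1: AR = depth / width
Step 2: AR = 168 / 3
AR = 56.0


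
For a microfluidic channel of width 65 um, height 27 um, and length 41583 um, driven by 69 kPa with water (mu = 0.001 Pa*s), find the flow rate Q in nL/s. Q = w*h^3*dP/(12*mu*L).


Step 1: Convert all dimensions to SI (meters).
w = 65e-6 m, h = 27e-6 m, L = 41583e-6 m, dP = 69e3 Pa
Step 2: Q = w * h^3 * dP / (12 * mu * L)
Q = 65e-6 * (27e-6)^3 * 69e3 / (12 * 0.001 * 41583e-6) = 1.7691175e-10 m^3/s
Step 3: Convert Q from m^3/s to nL/s (1 m^3 = 1e12 nL, so multiply by 1e12).
Q = 176.912 nL/s


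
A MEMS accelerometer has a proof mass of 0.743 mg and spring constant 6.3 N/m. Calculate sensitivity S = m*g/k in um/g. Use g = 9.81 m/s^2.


Step 1: Convert mass: m = 0.743 mg = 7.43e-07 kg
Step 2: S = m * g / k = 7.43e-07 * 9.81 / 6.3
Step 3: S = 1.16e-06 m/g
Step 4: Convert to um/g: S = 1.157 um/g


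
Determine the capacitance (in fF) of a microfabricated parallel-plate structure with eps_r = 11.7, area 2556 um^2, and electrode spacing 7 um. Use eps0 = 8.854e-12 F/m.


Step 1: Convert area to m^2: A = 2556e-12 m^2
Step 2: Convert gap to m: d = 7e-6 m
Step 3: C = eps0 * eps_r * A / d
C = 8.854e-12 * 11.7 * 2556e-12 / 7e-6
Step 4: Convert to fF (multiply by 1e15).
C = 37.83 fF


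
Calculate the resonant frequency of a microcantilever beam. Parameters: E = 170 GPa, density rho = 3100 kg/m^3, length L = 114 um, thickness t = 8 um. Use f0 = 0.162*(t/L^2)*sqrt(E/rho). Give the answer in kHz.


Step 1: Convert units to SI.
t_SI = 8e-6 m, L_SI = 114e-6 m
Step 2: Calculate sqrt(E/rho).
sqrt(170e9 / 3100) = 7405.32 m/s
Step 3: Compute f0.
f0 = 0.162 * 8e-6 / (114e-6)^2 * 7405.32 = 738480.7 Hz = 738.48 kHz


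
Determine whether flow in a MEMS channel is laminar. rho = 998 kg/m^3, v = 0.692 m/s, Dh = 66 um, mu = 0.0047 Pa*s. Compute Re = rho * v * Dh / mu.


Step 1: Convert Dh to meters: Dh = 66e-6 m
Step 2: Re = rho * v * Dh / mu
Re = 998 * 0.692 * 66e-6 / 0.0047
Re = 9.698
Since Re = 9.698 is below ~2300, the flow is laminar.


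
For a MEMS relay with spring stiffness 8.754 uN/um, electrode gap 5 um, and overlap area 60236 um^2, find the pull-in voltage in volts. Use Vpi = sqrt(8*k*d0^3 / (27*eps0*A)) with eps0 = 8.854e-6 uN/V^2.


Step 1: Compute numerator: 8 * k * d0^3 = 8 * 8.754 * 5^3 = 8754.0
Step 2: Compute denominator: 27 * eps0 * A = 27 * 8.854e-6 * 60236 = 14.399898
Step 3: Vpi = sqrt(8754.0 / 14.399898)
Vpi = 24.66 V


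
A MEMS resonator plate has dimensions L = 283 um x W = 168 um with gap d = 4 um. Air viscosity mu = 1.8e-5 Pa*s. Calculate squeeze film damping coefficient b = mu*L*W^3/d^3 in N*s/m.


Step 1: Convert to SI.
L = 283e-6 m, W = 168e-6 m, d = 4e-6 m
Step 2: W^3 = (168e-6)^3 = 4.74e-12 m^3
Step 3: d^3 = (4e-6)^3 = 6.40e-17 m^3
Step 4: b = 1.8e-5 * 283e-6 * 4.74e-12 / 6.40e-17
b = 3.77e-04 N*s/m


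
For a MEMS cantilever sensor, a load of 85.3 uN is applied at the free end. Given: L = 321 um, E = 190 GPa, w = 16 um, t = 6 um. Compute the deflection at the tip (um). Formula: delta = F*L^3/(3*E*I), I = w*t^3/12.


Step 1: Calculate the second moment of area.
I = w * t^3 / 12 = 16 * 6^3 / 12 = 288.0 um^4
Step 2: Convert E to consistent units (1 GPa = 1000 uN/um^2).
E = 190 GPa = 190000 uN/um^2
Step 3: Calculate tip deflection.
delta = F * L^3 / (3 * E * I)
delta = 85.3 * 321^3 / (3 * 190000 * 288.0)
delta = 17.1869 um


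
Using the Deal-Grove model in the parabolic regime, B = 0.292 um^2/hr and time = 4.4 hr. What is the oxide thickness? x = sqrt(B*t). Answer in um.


Step 1: Compute B*t = 0.292 * 4.4 = 1.2848
Step 2: x = sqrt(1.2848)
x = 1.133 um


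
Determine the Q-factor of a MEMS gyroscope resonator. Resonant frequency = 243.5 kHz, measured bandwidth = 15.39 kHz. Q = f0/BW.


Step 1: Q = f0 / bandwidth
Step 2: Q = 243.5 / 15.39
Q = 15.8


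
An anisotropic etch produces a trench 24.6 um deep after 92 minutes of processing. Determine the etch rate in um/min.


Step 1: Etch rate = depth / time
Step 2: rate = 24.6 / 92
rate = 0.267 um/min


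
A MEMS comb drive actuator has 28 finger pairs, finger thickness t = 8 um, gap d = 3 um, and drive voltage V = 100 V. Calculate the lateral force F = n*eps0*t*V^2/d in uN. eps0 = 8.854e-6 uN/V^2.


Step 1: Parameters: n=28, eps0=8.854e-6 uN/V^2, t=8 um, V=100 V, d=3 um
Step 2: V^2 = 10000
Step 3: F = 28 * 8.854e-6 * 8 * 10000 / 3
F = 6.611 uN


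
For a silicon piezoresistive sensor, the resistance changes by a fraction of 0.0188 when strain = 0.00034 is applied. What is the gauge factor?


Step 1: Identify values.
dR/R = 0.0188, strain = 0.00034
Step 2: GF = (dR/R) / strain = 0.0188 / 0.00034
GF = 55.3


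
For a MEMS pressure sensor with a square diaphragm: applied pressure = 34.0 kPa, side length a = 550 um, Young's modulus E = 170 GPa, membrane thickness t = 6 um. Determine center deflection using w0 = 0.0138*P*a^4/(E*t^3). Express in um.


Step 1: Convert pressure to compatible units (E is in GPa, so P in GPa).
P = 34.0 kPa = 34.0e-6 GPa
Step 2: Compute numerator: 0.0138 * P * a^4.
a^4 = 550^4 = 91506250000
numerator = 0.0138 * 34.0e-6 * 91506250000 = 4.293473e+04
Step 3: Compute denominator: E * t^3 = 170 * 6^3 = 36720
Step 4: w0 = numerator / denominator = 4.293473e+04 / 36720 = 1.1692 um


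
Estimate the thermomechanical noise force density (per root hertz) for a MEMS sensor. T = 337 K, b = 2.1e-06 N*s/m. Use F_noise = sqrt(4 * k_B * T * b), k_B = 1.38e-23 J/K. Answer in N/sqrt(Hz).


Step 1: Compute 4 * k_B * T * b
= 4 * 1.38e-23 * 337 * 2.1e-06
= 3.9065e-26 N^2/Hz
Step 2: F_noise = sqrt(3.9065e-26)
F_noise = 1.98e-13 N/sqrt(Hz)


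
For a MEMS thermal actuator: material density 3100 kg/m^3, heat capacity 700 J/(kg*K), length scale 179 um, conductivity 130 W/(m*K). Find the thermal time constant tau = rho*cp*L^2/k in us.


Step 1: Convert L to m: L = 179e-6 m
Step 2: L^2 = (179e-6)^2 = 3.2041e-08 m^2
Step 3: tau = 3100 * 700 * 3.2041e-08 / 130 = 5.3483823e-04 s
Step 4: Convert to microseconds (multiply by 1e6).
tau = 534.838 us


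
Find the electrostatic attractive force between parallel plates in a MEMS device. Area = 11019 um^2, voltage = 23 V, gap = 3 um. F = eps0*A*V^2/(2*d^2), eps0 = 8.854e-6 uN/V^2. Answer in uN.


Step 1: Identify parameters.
eps0 = 8.854e-6 uN/V^2, A = 11019 um^2, V = 23 V, d = 3 um
Step 2: Compute V^2 = 23^2 = 529
Step 3: Compute d^2 = 3^2 = 9
Step 4: F = 0.5 * 8.854e-6 * 11019 * 529 / 9
F = 2.867 uN


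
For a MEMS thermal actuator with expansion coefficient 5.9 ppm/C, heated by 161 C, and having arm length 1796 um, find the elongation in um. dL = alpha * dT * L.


Step 1: Convert CTE: alpha = 5.9 ppm/C = 5.9e-6 /C
Step 2: dL = 5.9e-6 * 161 * 1796
dL = 1.706 um


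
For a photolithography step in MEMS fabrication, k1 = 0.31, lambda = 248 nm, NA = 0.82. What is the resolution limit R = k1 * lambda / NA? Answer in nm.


Step 1: Identify values: k1 = 0.31, lambda = 248 nm, NA = 0.82
Step 2: R = k1 * lambda / NA
R = 0.31 * 248 / 0.82
R = 93.8 nm


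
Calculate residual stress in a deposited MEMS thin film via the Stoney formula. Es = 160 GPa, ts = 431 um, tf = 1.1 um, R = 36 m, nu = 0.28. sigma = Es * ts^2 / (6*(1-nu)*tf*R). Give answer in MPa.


Step 1: Compute numerator: Es * ts^2 = 160 * 431^2 = 29721760 (GPa*um^2)
Step 2: Compute denominator (R in um): 6*(1-nu)*tf*R = 6*0.72*1.1*36e6 = 171072000.0 (um^2)
Step 3: sigma (GPa) = 29721760 / 171072000.0 = 1.73738e-01 GPa
Step 4: Convert to MPa (x1000): sigma = 173.7 MPa
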